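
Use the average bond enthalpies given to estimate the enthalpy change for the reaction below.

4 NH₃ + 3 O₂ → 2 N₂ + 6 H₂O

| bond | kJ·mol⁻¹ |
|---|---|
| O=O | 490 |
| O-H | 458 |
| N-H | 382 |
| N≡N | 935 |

ΔH ≈ −1312 kJ

Bonds broken (reactants):
  N-H: 12 × 382 = 4584
  O=O: 3 × 490 = 1470
  Σ(broken) = 6054 kJ
Bonds formed (products):
  N≡N: 2 × 935 = 1870
  O-H: 12 × 458 = 5496
  Σ(formed) = 7366 kJ
ΔH = Σ(broken) − Σ(formed) = 6054 − 7366 = −1312 kJ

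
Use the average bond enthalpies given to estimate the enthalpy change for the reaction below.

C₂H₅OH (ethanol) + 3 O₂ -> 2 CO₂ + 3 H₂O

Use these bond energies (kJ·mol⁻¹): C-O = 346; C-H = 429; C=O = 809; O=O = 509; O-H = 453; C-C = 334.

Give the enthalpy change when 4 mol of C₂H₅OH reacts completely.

Bonds broken (reactants):
  C-C: 1 × 334 = 334
  C-H: 5 × 429 = 2145
  C-O: 1 × 346 = 346
  O-H: 1 × 453 = 453
  O=O: 3 × 509 = 1527
  Σ(broken) = 4805 kJ
Bonds formed (products):
  C=O: 4 × 809 = 3236
  O-H: 6 × 453 = 2718
  Σ(formed) = 5954 kJ
ΔH = Σ(broken) − Σ(formed) = 4805 − 5954 = −1149 kJ
For 4× the reaction as written: 4 × (−1149) = −4596 kJ

ΔH = −4596 kJ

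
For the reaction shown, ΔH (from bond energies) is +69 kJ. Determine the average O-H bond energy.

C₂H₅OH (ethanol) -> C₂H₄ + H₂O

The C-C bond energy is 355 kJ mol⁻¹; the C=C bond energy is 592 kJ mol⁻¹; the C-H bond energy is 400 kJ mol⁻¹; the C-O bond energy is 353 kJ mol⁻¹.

D(O-H) ≈ 447 kJ/mol

Let D be the O-H bond energy.
Σ(broken) = 1×355 + 5×400 + 1×353 + 1×D = 2708 + D
Σ(formed) = 4×400 + 1×592 + 2×D = 2192 + 2D
ΔH = Σ(broken) − Σ(formed) = (2708 + D) − (2192 + 2D) = +516 − D
Setting this equal to +69 kJ gives D = 447 kJ/mol.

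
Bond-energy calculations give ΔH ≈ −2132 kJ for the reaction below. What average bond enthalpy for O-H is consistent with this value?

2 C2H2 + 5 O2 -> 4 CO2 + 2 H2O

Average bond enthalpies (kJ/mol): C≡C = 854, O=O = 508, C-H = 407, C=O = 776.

D(O-H) ≈ 450 kJ/mol

Let D be the O-H bond energy.
Σ(broken) = 2×854 + 4×407 + 5×508 = 5876
Σ(formed) = 8×776 + 4×D = 6208 + 4D
ΔH = Σ(broken) − Σ(formed) = (5876) − (6208 + 4D) = −332 − 4D
Setting this equal to −2132 kJ gives 4D = 1800, so D = 450 kJ/mol.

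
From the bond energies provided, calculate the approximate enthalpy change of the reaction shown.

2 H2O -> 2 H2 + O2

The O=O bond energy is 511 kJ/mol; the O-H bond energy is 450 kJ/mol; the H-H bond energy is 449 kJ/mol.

ΔH ≈ +391 kJ

Bonds broken (reactants):
  O-H: 4 × 450 = 1800
  Σ(broken) = 1800 kJ
Bonds formed (products):
  H-H: 2 × 449 = 898
  O=O: 1 × 511 = 511
  Σ(formed) = 1409 kJ
ΔH = Σ(broken) − Σ(formed) = 1800 − 1409 = +391 kJ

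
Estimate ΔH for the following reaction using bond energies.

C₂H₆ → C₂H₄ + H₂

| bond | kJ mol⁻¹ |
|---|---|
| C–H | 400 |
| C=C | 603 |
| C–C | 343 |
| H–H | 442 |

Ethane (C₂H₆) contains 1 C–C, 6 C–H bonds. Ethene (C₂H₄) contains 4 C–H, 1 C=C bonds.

Bonds broken (reactants):
  C–C: 1 × 343 = 343
  C–H: 6 × 400 = 2400
  Σ(broken) = 2743 kJ
Bonds formed (products):
  C–H: 4 × 400 = 1600
  C=C: 1 × 603 = 603
  H–H: 1 × 442 = 442
  Σ(formed) = 2645 kJ
ΔH = Σ(broken) − Σ(formed) = 2743 − 2645 = +98 kJ

ΔH ≈ +98 kJ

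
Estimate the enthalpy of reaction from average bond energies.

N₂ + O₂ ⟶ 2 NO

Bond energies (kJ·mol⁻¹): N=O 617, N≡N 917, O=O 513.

ΔH ≈ +196 kJ

Bonds broken (reactants):
  N≡N: 1 × 917 = 917
  O=O: 1 × 513 = 513
  Σ(broken) = 1430 kJ
Bonds formed (products):
  N=O: 2 × 617 = 1234
  Σ(formed) = 1234 kJ
ΔH = Σ(broken) − Σ(formed) = 1430 − 1234 = +196 kJ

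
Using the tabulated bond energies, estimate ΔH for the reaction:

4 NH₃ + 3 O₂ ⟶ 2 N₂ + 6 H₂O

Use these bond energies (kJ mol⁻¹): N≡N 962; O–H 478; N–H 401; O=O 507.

ΔH ≈ −1327 kJ

Bonds broken (reactants):
  N–H: 12 × 401 = 4812
  O=O: 3 × 507 = 1521
  Σ(broken) = 6333 kJ
Bonds formed (products):
  N≡N: 2 × 962 = 1924
  O–H: 12 × 478 = 5736
  Σ(formed) = 7660 kJ
ΔH = Σ(broken) − Σ(formed) = 6333 − 7660 = −1327 kJ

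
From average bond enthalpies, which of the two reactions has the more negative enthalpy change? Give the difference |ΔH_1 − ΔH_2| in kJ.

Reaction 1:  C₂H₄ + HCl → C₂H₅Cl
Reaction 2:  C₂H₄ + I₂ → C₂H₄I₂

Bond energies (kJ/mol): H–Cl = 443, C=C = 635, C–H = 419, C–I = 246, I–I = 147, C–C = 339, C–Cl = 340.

Reaction 2, by 29 kJ

Reaction 1:
  Bonds broken (reactants):
    C–H: 4 × 419 = 1676
    C=C: 1 × 635 = 635
    H–Cl: 1 × 443 = 443
    Σ(broken) = 2754 kJ
  Bonds formed (products):
    C–C: 1 × 339 = 339
    C–Cl: 1 × 340 = 340
    C–H: 5 × 419 = 2095
    Σ(formed) = 2774 kJ
  ΔH_1 = 2754 − 2774 = −20 kJ
Reaction 2:
  Bonds broken (reactants):
    C–H: 4 × 419 = 1676
    C=C: 1 × 635 = 635
    I–I: 1 × 147 = 147
    Σ(broken) = 2458 kJ
  Bonds formed (products):
    C–C: 1 × 339 = 339
    C–H: 4 × 419 = 1676
    C–I: 2 × 246 = 492
    Σ(formed) = 2507 kJ
  ΔH_2 = 2458 − 2507 = −49 kJ
ΔH_1 − ΔH_2 = +29 kJ, so reaction 2 has the more negative ΔH; |ΔH_1 − ΔH_2| = 29 kJ.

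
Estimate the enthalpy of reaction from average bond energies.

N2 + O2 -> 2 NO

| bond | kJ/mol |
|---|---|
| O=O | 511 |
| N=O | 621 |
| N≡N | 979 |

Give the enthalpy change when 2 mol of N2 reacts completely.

Bonds broken (reactants):
  N≡N: 1 × 979 = 979
  O=O: 1 × 511 = 511
  Σ(broken) = 1490 kJ
Bonds formed (products):
  N=O: 2 × 621 = 1242
  Σ(formed) = 1242 kJ
ΔH = Σ(broken) − Σ(formed) = 1490 − 1242 = +248 kJ
For 2× the reaction as written: 2 × (+248) = +496 kJ

ΔH = +496 kJ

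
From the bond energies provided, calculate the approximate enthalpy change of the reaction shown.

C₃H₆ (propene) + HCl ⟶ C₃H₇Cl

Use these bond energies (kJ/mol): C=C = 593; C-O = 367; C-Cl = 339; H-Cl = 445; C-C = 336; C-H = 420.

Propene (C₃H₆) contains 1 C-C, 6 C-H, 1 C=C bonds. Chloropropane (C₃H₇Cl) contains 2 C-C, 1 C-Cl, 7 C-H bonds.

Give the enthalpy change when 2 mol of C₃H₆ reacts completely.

ΔH = −114 kJ

Bonds broken (reactants):
  C-C: 1 × 336 = 336
  C-H: 6 × 420 = 2520
  C=C: 1 × 593 = 593
  H-Cl: 1 × 445 = 445
  Σ(broken) = 3894 kJ
Bonds formed (products):
  C-C: 2 × 336 = 672
  C-Cl: 1 × 339 = 339
  C-H: 7 × 420 = 2940
  Σ(formed) = 3951 kJ
ΔH = Σ(broken) − Σ(formed) = 3894 − 3951 = −57 kJ
For 2× the reaction as written: 2 × (−57) = −114 kJ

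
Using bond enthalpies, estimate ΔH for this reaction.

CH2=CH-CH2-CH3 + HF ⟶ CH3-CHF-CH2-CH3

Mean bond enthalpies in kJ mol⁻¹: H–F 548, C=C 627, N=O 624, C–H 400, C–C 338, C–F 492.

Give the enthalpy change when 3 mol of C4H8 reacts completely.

Bonds broken (reactants):
  C–C: 2 × 338 = 676
  C–H: 8 × 400 = 3200
  C=C: 1 × 627 = 627
  H–F: 1 × 548 = 548
  Σ(broken) = 5051 kJ
Bonds formed (products):
  C–C: 3 × 338 = 1014
  C–F: 1 × 492 = 492
  C–H: 9 × 400 = 3600
  Σ(formed) = 5106 kJ
ΔH = Σ(broken) − Σ(formed) = 5051 − 5106 = −55 kJ
For 3× the reaction as written: 3 × (−55) = −165 kJ

ΔH = −165 kJ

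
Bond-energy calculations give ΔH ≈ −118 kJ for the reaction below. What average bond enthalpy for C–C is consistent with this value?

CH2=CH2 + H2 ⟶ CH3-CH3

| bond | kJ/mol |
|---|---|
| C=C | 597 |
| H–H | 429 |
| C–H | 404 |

D(C–C) ≈ 336 kJ/mol

Let D be the C–C bond energy.
Σ(broken) = 4×404 + 1×597 + 1×429 = 2642
Σ(formed) = 1×D + 6×404 = 2424 + D
ΔH = Σ(broken) − Σ(formed) = (2642) − (2424 + D) = +218 − D
Setting this equal to −118 kJ gives D = 336 kJ/mol.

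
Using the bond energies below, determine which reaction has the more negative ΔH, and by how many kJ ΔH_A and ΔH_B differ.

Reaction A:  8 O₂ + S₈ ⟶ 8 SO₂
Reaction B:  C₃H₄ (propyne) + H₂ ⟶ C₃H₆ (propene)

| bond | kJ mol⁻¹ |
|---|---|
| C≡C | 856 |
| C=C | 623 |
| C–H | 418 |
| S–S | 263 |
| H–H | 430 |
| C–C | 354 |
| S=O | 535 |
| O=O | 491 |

Reaction A:
  Bonds broken (reactants):
    O=O: 8 × 491 = 3928
    S–S: 8 × 263 = 2104
    Σ(broken) = 6032 kJ
  Bonds formed (products):
    S=O: 16 × 535 = 8560
    Σ(formed) = 8560 kJ
  ΔH_A = 6032 − 8560 = −2528 kJ
Reaction B:
  Bonds broken (reactants):
    C≡C: 1 × 856 = 856
    C–C: 1 × 354 = 354
    C–H: 4 × 418 = 1672
    H–H: 1 × 430 = 430
    Σ(broken) = 3312 kJ
  Bonds formed (products):
    C–C: 1 × 354 = 354
    C–H: 6 × 418 = 2508
    C=C: 1 × 623 = 623
    Σ(formed) = 3485 kJ
  ΔH_B = 3312 − 3485 = −173 kJ
ΔH_A − ΔH_B = −2355 kJ, so reaction A has the more negative ΔH; |ΔH_A − ΔH_B| = 2355 kJ.

Reaction A, by 2355 kJ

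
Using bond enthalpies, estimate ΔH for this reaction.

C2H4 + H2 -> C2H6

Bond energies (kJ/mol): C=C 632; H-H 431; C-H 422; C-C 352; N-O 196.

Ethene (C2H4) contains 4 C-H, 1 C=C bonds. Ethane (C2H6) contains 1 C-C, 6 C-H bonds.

Bonds broken (reactants):
  C-H: 4 × 422 = 1688
  C=C: 1 × 632 = 632
  H-H: 1 × 431 = 431
  Σ(broken) = 2751 kJ
Bonds formed (products):
  C-C: 1 × 352 = 352
  C-H: 6 × 422 = 2532
  Σ(formed) = 2884 kJ
ΔH = Σ(broken) − Σ(formed) = 2751 − 2884 = −133 kJ

ΔH ≈ −133 kJ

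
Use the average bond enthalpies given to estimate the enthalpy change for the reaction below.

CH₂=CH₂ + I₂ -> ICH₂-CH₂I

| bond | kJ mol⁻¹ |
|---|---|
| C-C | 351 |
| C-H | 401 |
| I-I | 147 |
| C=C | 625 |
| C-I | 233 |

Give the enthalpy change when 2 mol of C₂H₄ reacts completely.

ΔH = −90 kJ

Bonds broken (reactants):
  C-H: 4 × 401 = 1604
  C=C: 1 × 625 = 625
  I-I: 1 × 147 = 147
  Σ(broken) = 2376 kJ
Bonds formed (products):
  C-C: 1 × 351 = 351
  C-H: 4 × 401 = 1604
  C-I: 2 × 233 = 466
  Σ(formed) = 2421 kJ
ΔH = Σ(broken) − Σ(formed) = 2376 − 2421 = −45 kJ
For 2× the reaction as written: 2 × (−45) = −90 kJ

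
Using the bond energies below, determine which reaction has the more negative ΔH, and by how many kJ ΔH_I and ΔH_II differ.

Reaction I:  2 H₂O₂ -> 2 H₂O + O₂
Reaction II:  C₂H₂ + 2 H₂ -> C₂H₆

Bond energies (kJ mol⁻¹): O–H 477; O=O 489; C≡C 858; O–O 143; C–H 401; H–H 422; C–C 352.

Reaction II, by 51 kJ

Reaction I:
  Bonds broken (reactants):
    O–H: 4 × 477 = 1908
    O–O: 2 × 143 = 286
    Σ(broken) = 2194 kJ
  Bonds formed (products):
    O–H: 4 × 477 = 1908
    O=O: 1 × 489 = 489
    Σ(formed) = 2397 kJ
  ΔH_I = 2194 − 2397 = −203 kJ
Reaction II:
  Bonds broken (reactants):
    C≡C: 1 × 858 = 858
    C–H: 2 × 401 = 802
    H–H: 2 × 422 = 844
    Σ(broken) = 2504 kJ
  Bonds formed (products):
    C–C: 1 × 352 = 352
    C–H: 6 × 401 = 2406
    Σ(formed) = 2758 kJ
  ΔH_II = 2504 − 2758 = −254 kJ
ΔH_I − ΔH_II = +51 kJ, so reaction II has the more negative ΔH; |ΔH_I − ΔH_II| = 51 kJ.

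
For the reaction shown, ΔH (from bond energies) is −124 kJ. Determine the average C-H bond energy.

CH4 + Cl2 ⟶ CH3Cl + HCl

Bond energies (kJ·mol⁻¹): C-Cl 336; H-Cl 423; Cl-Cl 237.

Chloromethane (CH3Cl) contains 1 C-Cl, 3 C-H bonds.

Let D be the C-H bond energy.
Σ(broken) = 4×D + 1×237 = 237 + 4D
Σ(formed) = 1×336 + 3×D + 1×423 = 759 + 3D
ΔH = Σ(broken) − Σ(formed) = (237 + 4D) − (759 + 3D) = −522 + D
Setting this equal to −124 kJ gives D = 398 kJ/mol.

D(C-H) ≈ 398 kJ/mol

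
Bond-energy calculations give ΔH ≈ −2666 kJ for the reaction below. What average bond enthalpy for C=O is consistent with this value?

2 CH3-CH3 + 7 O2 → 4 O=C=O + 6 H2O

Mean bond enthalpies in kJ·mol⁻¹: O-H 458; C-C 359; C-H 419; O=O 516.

D(C=O) ≈ 816 kJ/mol

Let D be the C=O bond energy.
Σ(broken) = 2×359 + 12×419 + 7×516 = 9358
Σ(formed) = 8×D + 12×458 = 5496 + 8D
ΔH = Σ(broken) − Σ(formed) = (9358) − (5496 + 8D) = +3862 − 8D
Setting this equal to −2666 kJ gives 8D = 6528, so D = 816 kJ/mol.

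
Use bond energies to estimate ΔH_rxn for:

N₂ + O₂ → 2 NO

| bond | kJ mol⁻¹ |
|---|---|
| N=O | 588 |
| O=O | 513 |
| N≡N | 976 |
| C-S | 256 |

ΔH ≈ +313 kJ

Bonds broken (reactants):
  N≡N: 1 × 976 = 976
  O=O: 1 × 513 = 513
  Σ(broken) = 1489 kJ
Bonds formed (products):
  N=O: 2 × 588 = 1176
  Σ(formed) = 1176 kJ
ΔH = Σ(broken) − Σ(formed) = 1489 − 1176 = +313 kJ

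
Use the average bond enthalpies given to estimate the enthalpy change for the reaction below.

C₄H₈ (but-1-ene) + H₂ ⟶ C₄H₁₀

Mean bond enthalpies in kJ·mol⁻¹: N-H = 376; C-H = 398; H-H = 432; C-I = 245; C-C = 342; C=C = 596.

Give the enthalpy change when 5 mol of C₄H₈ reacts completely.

Bonds broken (reactants):
  C-C: 2 × 342 = 684
  C-H: 8 × 398 = 3184
  C=C: 1 × 596 = 596
  H-H: 1 × 432 = 432
  Σ(broken) = 4896 kJ
Bonds formed (products):
  C-C: 3 × 342 = 1026
  C-H: 10 × 398 = 3980
  Σ(formed) = 5006 kJ
ΔH = Σ(broken) − Σ(formed) = 4896 − 5006 = −110 kJ
For 5× the reaction as written: 5 × (−110) = −550 kJ

ΔH = −550 kJ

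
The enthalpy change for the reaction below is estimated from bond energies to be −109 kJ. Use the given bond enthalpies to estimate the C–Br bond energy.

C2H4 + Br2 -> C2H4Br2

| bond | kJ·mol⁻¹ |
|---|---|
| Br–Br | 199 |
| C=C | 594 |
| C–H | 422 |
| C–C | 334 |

Let D be the C–Br bond energy.
Σ(broken) = 1×199 + 4×422 + 1×594 = 2481
Σ(formed) = 2×D + 1×334 + 4×422 = 2022 + 2D
ΔH = Σ(broken) − Σ(formed) = (2481) − (2022 + 2D) = +459 − 2D
Setting this equal to −109 kJ gives 2D = 568, so D = 284 kJ/mol.

D(C–Br) ≈ 284 kJ/mol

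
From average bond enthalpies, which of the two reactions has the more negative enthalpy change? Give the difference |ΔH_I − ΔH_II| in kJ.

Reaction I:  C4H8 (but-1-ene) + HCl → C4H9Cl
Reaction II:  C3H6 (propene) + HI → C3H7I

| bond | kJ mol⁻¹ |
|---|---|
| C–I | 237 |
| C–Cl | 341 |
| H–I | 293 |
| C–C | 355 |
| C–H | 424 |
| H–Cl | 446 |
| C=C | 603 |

Reaction II, by 49 kJ

Reaction I:
  Bonds broken (reactants):
    C–C: 2 × 355 = 710
    C–H: 8 × 424 = 3392
    C=C: 1 × 603 = 603
    H–Cl: 1 × 446 = 446
    Σ(broken) = 5151 kJ
  Bonds formed (products):
    C–C: 3 × 355 = 1065
    C–Cl: 1 × 341 = 341
    C–H: 9 × 424 = 3816
    Σ(formed) = 5222 kJ
  ΔH_I = 5151 − 5222 = −71 kJ
Reaction II:
  Bonds broken (reactants):
    C–C: 1 × 355 = 355
    C–H: 6 × 424 = 2544
    C=C: 1 × 603 = 603
    H–I: 1 × 293 = 293
    Σ(broken) = 3795 kJ
  Bonds formed (products):
    C–C: 2 × 355 = 710
    C–H: 7 × 424 = 2968
    C–I: 1 × 237 = 237
    Σ(formed) = 3915 kJ
  ΔH_II = 3795 − 3915 = −120 kJ
ΔH_I − ΔH_II = +49 kJ, so reaction II has the more negative ΔH; |ΔH_I − ΔH_II| = 49 kJ.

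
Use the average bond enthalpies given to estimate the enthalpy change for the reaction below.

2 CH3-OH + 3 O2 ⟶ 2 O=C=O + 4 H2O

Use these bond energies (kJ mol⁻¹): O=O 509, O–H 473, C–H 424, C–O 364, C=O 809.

Bonds broken (reactants):
  C–H: 6 × 424 = 2544
  C–O: 2 × 364 = 728
  O–H: 2 × 473 = 946
  O=O: 3 × 509 = 1527
  Σ(broken) = 5745 kJ
Bonds formed (products):
  C=O: 4 × 809 = 3236
  O–H: 8 × 473 = 3784
  Σ(formed) = 7020 kJ
ΔH = Σ(broken) − Σ(formed) = 5745 − 7020 = −1275 kJ

ΔH ≈ −1275 kJ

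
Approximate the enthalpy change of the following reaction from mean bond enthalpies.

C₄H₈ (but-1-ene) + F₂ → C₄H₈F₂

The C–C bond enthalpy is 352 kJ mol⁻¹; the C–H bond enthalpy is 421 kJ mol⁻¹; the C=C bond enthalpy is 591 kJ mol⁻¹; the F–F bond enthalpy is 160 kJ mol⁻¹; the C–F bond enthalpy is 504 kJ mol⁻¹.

Bonds broken (reactants):
  C–C: 2 × 352 = 704
  C–H: 8 × 421 = 3368
  C=C: 1 × 591 = 591
  F–F: 1 × 160 = 160
  Σ(broken) = 4823 kJ
Bonds formed (products):
  C–C: 3 × 352 = 1056
  C–F: 2 × 504 = 1008
  C–H: 8 × 421 = 3368
  Σ(formed) = 5432 kJ
ΔH = Σ(broken) − Σ(formed) = 4823 − 5432 = −609 kJ

ΔH ≈ −609 kJ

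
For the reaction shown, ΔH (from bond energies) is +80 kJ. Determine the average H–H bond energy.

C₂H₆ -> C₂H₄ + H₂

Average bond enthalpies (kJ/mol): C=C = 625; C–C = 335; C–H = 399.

Let D be the H–H bond energy.
Σ(broken) = 1×335 + 6×399 = 2729
Σ(formed) = 4×399 + 1×625 + 1×D = 2221 + D
ΔH = Σ(broken) − Σ(formed) = (2729) − (2221 + D) = +508 − D
Setting this equal to +80 kJ gives D = 428 kJ/mol.

D(H–H) ≈ 428 kJ/mol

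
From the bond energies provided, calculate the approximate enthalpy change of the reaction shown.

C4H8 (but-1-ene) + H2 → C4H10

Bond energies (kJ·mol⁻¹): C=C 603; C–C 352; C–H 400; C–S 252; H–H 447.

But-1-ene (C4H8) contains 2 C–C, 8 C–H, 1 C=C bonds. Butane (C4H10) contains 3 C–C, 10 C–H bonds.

ΔH ≈ −102 kJ

Bonds broken (reactants):
  C–C: 2 × 352 = 704
  C–H: 8 × 400 = 3200
  C=C: 1 × 603 = 603
  H–H: 1 × 447 = 447
  Σ(broken) = 4954 kJ
Bonds formed (products):
  C–C: 3 × 352 = 1056
  C–H: 10 × 400 = 4000
  Σ(formed) = 5056 kJ
ΔH = Σ(broken) − Σ(formed) = 4954 − 5056 = −102 kJ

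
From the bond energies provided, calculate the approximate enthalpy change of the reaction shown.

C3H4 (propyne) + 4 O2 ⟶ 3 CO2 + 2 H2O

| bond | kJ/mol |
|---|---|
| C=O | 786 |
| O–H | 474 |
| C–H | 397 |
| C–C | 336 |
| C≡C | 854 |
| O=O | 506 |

Bonds broken (reactants):
  C≡C: 1 × 854 = 854
  C–C: 1 × 336 = 336
  C–H: 4 × 397 = 1588
  O=O: 4 × 506 = 2024
  Σ(broken) = 4802 kJ
Bonds formed (products):
  C=O: 6 × 786 = 4716
  O–H: 4 × 474 = 1896
  Σ(formed) = 6612 kJ
ΔH = Σ(broken) − Σ(formed) = 4802 − 6612 = −1810 kJ

ΔH ≈ −1810 kJ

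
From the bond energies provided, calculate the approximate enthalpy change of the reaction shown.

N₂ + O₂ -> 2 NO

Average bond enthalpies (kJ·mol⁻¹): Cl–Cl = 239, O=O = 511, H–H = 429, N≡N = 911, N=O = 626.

ΔH ≈ +170 kJ

Bonds broken (reactants):
  N≡N: 1 × 911 = 911
  O=O: 1 × 511 = 511
  Σ(broken) = 1422 kJ
Bonds formed (products):
  N=O: 2 × 626 = 1252
  Σ(formed) = 1252 kJ
ΔH = Σ(broken) − Σ(formed) = 1422 − 1252 = +170 kJ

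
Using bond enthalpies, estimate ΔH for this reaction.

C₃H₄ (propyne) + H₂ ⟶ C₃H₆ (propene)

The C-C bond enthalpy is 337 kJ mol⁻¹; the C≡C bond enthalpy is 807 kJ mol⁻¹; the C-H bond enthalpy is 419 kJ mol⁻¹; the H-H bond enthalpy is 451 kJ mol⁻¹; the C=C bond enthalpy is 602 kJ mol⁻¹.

ΔH ≈ −182 kJ

Bonds broken (reactants):
  C≡C: 1 × 807 = 807
  C-C: 1 × 337 = 337
  C-H: 4 × 419 = 1676
  H-H: 1 × 451 = 451
  Σ(broken) = 3271 kJ
Bonds formed (products):
  C-C: 1 × 337 = 337
  C-H: 6 × 419 = 2514
  C=C: 1 × 602 = 602
  Σ(formed) = 3453 kJ
ΔH = Σ(broken) − Σ(formed) = 3271 − 3453 = −182 kJ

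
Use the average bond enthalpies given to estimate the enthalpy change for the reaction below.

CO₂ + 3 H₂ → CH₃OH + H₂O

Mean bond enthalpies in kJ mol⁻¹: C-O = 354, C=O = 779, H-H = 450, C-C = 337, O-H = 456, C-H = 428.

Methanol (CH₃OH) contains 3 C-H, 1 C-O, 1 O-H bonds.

ΔH ≈ −98 kJ

Bonds broken (reactants):
  C=O: 2 × 779 = 1558
  H-H: 3 × 450 = 1350
  Σ(broken) = 2908 kJ
Bonds formed (products):
  C-H: 3 × 428 = 1284
  C-O: 1 × 354 = 354
  O-H: 3 × 456 = 1368
  Σ(formed) = 3006 kJ
ΔH = Σ(broken) − Σ(formed) = 2908 − 3006 = −98 kJ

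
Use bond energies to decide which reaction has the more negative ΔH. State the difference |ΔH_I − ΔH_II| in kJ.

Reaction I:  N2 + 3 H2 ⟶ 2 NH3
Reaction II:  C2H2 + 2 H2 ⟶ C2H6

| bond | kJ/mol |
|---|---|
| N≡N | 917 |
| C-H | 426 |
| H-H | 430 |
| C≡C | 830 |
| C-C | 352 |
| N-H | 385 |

Reaction I:
  Bonds broken (reactants):
    H-H: 3 × 430 = 1290
    N≡N: 1 × 917 = 917
    Σ(broken) = 2207 kJ
  Bonds formed (products):
    N-H: 6 × 385 = 2310
    Σ(formed) = 2310 kJ
  ΔH_I = 2207 − 2310 = −103 kJ
Reaction II:
  Bonds broken (reactants):
    C≡C: 1 × 830 = 830
    C-H: 2 × 426 = 852
    H-H: 2 × 430 = 860
    Σ(broken) = 2542 kJ
  Bonds formed (products):
    C-C: 1 × 352 = 352
    C-H: 6 × 426 = 2556
    Σ(formed) = 2908 kJ
  ΔH_II = 2542 − 2908 = −366 kJ
ΔH_I − ΔH_II = +263 kJ, so reaction II has the more negative ΔH; |ΔH_I − ΔH_II| = 263 kJ.

Reaction II, by 263 kJ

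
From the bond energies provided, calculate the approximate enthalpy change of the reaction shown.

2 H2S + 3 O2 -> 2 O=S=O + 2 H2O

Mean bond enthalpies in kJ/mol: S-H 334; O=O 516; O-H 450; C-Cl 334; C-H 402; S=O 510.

ΔH ≈ −956 kJ

Bonds broken (reactants):
  O=O: 3 × 516 = 1548
  S-H: 4 × 334 = 1336
  Σ(broken) = 2884 kJ
Bonds formed (products):
  O-H: 4 × 450 = 1800
  S=O: 4 × 510 = 2040
  Σ(formed) = 3840 kJ
ΔH = Σ(broken) − Σ(formed) = 2884 − 3840 = −956 kJ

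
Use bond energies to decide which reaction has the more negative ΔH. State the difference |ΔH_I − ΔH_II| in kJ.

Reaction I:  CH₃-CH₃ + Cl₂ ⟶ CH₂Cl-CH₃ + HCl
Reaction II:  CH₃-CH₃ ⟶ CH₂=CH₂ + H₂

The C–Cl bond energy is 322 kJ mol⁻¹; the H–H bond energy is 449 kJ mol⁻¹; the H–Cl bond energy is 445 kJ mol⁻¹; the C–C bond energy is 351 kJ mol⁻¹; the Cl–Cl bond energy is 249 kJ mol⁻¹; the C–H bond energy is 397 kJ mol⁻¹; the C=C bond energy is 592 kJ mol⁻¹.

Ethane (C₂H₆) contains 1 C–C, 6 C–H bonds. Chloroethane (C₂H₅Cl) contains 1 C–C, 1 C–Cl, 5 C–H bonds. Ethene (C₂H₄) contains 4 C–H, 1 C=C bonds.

Reaction I, by 225 kJ

Reaction I:
  Bonds broken (reactants):
    C–C: 1 × 351 = 351
    C–H: 6 × 397 = 2382
    Cl–Cl: 1 × 249 = 249
    Σ(broken) = 2982 kJ
  Bonds formed (products):
    C–C: 1 × 351 = 351
    C–Cl: 1 × 322 = 322
    C–H: 5 × 397 = 1985
    H–Cl: 1 × 445 = 445
    Σ(formed) = 3103 kJ
  ΔH_I = 2982 − 3103 = −121 kJ
Reaction II:
  Bonds broken (reactants):
    C–C: 1 × 351 = 351
    C–H: 6 × 397 = 2382
    Σ(broken) = 2733 kJ
  Bonds formed (products):
    C–H: 4 × 397 = 1588
    C=C: 1 × 592 = 592
    H–H: 1 × 449 = 449
    Σ(formed) = 2629 kJ
  ΔH_II = 2733 − 2629 = +104 kJ
ΔH_I − ΔH_II = −225 kJ, so reaction I has the more negative ΔH; |ΔH_I − ΔH_II| = 225 kJ.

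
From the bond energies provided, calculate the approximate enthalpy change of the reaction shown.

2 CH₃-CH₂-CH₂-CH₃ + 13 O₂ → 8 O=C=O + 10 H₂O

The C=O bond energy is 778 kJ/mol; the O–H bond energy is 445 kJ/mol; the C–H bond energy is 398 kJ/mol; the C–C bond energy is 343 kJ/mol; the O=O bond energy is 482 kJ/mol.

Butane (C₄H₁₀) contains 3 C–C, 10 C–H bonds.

ΔH ≈ −5064 kJ

Bonds broken (reactants):
  C–C: 6 × 343 = 2058
  C–H: 20 × 398 = 7960
  O=O: 13 × 482 = 6266
  Σ(broken) = 16284 kJ
Bonds formed (products):
  C=O: 16 × 778 = 12448
  O–H: 20 × 445 = 8900
  Σ(formed) = 21348 kJ
ΔH = Σ(broken) − Σ(formed) = 16284 − 21348 = −5064 kJ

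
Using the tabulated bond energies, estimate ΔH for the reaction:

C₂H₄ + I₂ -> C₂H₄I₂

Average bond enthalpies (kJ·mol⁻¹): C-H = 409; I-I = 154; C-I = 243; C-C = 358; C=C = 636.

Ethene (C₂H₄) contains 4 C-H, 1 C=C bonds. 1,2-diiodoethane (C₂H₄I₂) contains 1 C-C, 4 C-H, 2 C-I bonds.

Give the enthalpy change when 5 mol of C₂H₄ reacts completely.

ΔH = −270 kJ

Bonds broken (reactants):
  C-H: 4 × 409 = 1636
  C=C: 1 × 636 = 636
  I-I: 1 × 154 = 154
  Σ(broken) = 2426 kJ
Bonds formed (products):
  C-C: 1 × 358 = 358
  C-H: 4 × 409 = 1636
  C-I: 2 × 243 = 486
  Σ(formed) = 2480 kJ
ΔH = Σ(broken) − Σ(formed) = 2426 − 2480 = −54 kJ
For 5× the reaction as written: 5 × (−54) = −270 kJ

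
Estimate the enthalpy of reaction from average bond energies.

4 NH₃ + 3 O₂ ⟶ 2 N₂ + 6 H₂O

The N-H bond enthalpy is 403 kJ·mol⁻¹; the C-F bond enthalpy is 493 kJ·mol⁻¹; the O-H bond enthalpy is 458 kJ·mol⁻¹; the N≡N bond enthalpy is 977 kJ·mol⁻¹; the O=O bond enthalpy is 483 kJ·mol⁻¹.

ΔH ≈ −1165 kJ

Bonds broken (reactants):
  N-H: 12 × 403 = 4836
  O=O: 3 × 483 = 1449
  Σ(broken) = 6285 kJ
Bonds formed (products):
  N≡N: 2 × 977 = 1954
  O-H: 12 × 458 = 5496
  Σ(formed) = 7450 kJ
ΔH = Σ(broken) − Σ(formed) = 6285 − 7450 = −1165 kJ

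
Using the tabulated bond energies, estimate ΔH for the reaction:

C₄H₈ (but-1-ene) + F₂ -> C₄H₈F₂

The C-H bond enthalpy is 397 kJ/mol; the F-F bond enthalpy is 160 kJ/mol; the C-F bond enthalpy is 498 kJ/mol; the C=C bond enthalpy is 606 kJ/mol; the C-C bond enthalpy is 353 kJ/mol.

Bonds broken (reactants):
  C-C: 2 × 353 = 706
  C-H: 8 × 397 = 3176
  C=C: 1 × 606 = 606
  F-F: 1 × 160 = 160
  Σ(broken) = 4648 kJ
Bonds formed (products):
  C-C: 3 × 353 = 1059
  C-F: 2 × 498 = 996
  C-H: 8 × 397 = 3176
  Σ(formed) = 5231 kJ
ΔH = Σ(broken) − Σ(formed) = 4648 − 5231 = −583 kJ

ΔH ≈ −583 kJ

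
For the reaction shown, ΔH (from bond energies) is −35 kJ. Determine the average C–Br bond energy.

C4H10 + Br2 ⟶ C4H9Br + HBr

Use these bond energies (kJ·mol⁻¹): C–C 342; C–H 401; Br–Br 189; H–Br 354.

Let D be the C–Br bond energy.
Σ(broken) = 1×189 + 3×342 + 10×401 = 5225
Σ(formed) = 1×D + 3×342 + 9×401 + 1×354 = 4989 + D
ΔH = Σ(broken) − Σ(formed) = (5225) − (4989 + D) = +236 − D
Setting this equal to −35 kJ gives D = 271 kJ/mol.

D(C–Br) ≈ 271 kJ/mol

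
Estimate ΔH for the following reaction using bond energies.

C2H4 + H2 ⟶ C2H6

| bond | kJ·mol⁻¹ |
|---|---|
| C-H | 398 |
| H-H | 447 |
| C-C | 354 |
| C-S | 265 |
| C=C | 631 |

Bonds broken (reactants):
  C-H: 4 × 398 = 1592
  C=C: 1 × 631 = 631
  H-H: 1 × 447 = 447
  Σ(broken) = 2670 kJ
Bonds formed (products):
  C-C: 1 × 354 = 354
  C-H: 6 × 398 = 2388
  Σ(formed) = 2742 kJ
ΔH = Σ(broken) − Σ(formed) = 2670 − 2742 = −72 kJ

ΔH ≈ −72 kJ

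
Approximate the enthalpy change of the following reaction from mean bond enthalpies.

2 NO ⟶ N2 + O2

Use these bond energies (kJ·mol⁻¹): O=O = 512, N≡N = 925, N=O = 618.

Bonds broken (reactants):
  N=O: 2 × 618 = 1236
  Σ(broken) = 1236 kJ
Bonds formed (products):
  N≡N: 1 × 925 = 925
  O=O: 1 × 512 = 512
  Σ(formed) = 1437 kJ
ΔH = Σ(broken) − Σ(formed) = 1236 − 1437 = −201 kJ

ΔH ≈ −201 kJ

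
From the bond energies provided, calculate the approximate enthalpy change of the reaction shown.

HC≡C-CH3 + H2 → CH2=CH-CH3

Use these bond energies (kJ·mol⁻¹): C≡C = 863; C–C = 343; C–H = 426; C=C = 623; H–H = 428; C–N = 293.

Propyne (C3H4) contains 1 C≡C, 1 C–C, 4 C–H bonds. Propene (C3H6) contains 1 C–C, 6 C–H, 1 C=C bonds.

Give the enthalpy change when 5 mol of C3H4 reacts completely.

Bonds broken (reactants):
  C≡C: 1 × 863 = 863
  C–C: 1 × 343 = 343
  C–H: 4 × 426 = 1704
  H–H: 1 × 428 = 428
  Σ(broken) = 3338 kJ
Bonds formed (products):
  C–C: 1 × 343 = 343
  C–H: 6 × 426 = 2556
  C=C: 1 × 623 = 623
  Σ(formed) = 3522 kJ
ΔH = Σ(broken) − Σ(formed) = 3338 − 3522 = −184 kJ
For 5× the reaction as written: 5 × (−184) = −920 kJ

ΔH = −920 kJ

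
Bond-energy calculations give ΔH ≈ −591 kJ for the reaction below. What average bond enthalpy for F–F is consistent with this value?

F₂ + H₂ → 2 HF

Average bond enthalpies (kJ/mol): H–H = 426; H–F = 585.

D(F–F) ≈ 153 kJ/mol

Let D be the F–F bond energy.
Σ(broken) = 1×D + 1×426 = 426 + D
Σ(formed) = 2×585 = 1170
ΔH = Σ(broken) − Σ(formed) = (426 + D) − (1170) = −744 + D
Setting this equal to −591 kJ gives D = 153 kJ/mol.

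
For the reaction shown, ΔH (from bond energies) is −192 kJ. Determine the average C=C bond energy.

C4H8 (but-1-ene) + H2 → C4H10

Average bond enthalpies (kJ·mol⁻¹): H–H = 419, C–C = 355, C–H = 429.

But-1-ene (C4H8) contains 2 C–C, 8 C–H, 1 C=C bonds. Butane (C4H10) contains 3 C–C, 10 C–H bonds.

Let D be the C=C bond energy.
Σ(broken) = 2×355 + 8×429 + 1×D + 1×419 = 4561 + D
Σ(formed) = 3×355 + 10×429 = 5355
ΔH = Σ(broken) − Σ(formed) = (4561 + D) − (5355) = −794 + D
Setting this equal to −192 kJ gives D = 602 kJ/mol.

D(C=C) ≈ 602 kJ/mol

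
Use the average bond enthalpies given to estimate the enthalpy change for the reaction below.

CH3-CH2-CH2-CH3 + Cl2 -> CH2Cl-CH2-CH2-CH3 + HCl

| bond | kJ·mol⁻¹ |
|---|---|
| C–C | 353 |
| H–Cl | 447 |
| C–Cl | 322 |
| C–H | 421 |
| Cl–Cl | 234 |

Bonds broken (reactants):
  C–C: 3 × 353 = 1059
  C–H: 10 × 421 = 4210
  Cl–Cl: 1 × 234 = 234
  Σ(broken) = 5503 kJ
Bonds formed (products):
  C–C: 3 × 353 = 1059
  C–Cl: 1 × 322 = 322
  C–H: 9 × 421 = 3789
  H–Cl: 1 × 447 = 447
  Σ(formed) = 5617 kJ
ΔH = Σ(broken) − Σ(formed) = 5503 − 5617 = −114 kJ

ΔH ≈ −114 kJ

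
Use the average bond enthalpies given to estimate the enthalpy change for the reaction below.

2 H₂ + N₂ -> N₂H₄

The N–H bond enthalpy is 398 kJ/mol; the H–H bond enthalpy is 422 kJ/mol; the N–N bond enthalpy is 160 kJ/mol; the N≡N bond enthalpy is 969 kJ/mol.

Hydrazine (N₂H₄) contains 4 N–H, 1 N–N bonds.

Bonds broken (reactants):
  H–H: 2 × 422 = 844
  N≡N: 1 × 969 = 969
  Σ(broken) = 1813 kJ
Bonds formed (products):
  N–H: 4 × 398 = 1592
  N–N: 1 × 160 = 160
  Σ(formed) = 1752 kJ
ΔH = Σ(broken) − Σ(formed) = 1813 − 1752 = +61 kJ

ΔH ≈ +61 kJ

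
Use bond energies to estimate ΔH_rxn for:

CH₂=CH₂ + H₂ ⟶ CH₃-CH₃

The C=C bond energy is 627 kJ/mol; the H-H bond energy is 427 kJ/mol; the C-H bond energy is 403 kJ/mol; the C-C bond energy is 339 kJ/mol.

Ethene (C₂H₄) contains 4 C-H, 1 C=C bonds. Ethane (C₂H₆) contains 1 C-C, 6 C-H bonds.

ΔH ≈ −91 kJ

Bonds broken (reactants):
  C-H: 4 × 403 = 1612
  C=C: 1 × 627 = 627
  H-H: 1 × 427 = 427
  Σ(broken) = 2666 kJ
Bonds formed (products):
  C-C: 1 × 339 = 339
  C-H: 6 × 403 = 2418
  Σ(formed) = 2757 kJ
ΔH = Σ(broken) − Σ(formed) = 2666 − 2757 = −91 kJ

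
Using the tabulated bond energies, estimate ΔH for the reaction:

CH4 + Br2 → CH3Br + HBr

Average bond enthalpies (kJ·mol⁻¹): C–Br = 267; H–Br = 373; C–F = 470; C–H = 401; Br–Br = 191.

ΔH ≈ −48 kJ

Bonds broken (reactants):
  Br–Br: 1 × 191 = 191
  C–H: 4 × 401 = 1604
  Σ(broken) = 1795 kJ
Bonds formed (products):
  C–Br: 1 × 267 = 267
  C–H: 3 × 401 = 1203
  H–Br: 1 × 373 = 373
  Σ(formed) = 1843 kJ
ΔH = Σ(broken) − Σ(formed) = 1795 − 1843 = −48 kJ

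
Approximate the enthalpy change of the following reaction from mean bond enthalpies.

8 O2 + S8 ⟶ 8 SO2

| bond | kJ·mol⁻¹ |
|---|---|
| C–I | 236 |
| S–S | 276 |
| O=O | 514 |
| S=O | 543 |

Bonds broken (reactants):
  O=O: 8 × 514 = 4112
  S–S: 8 × 276 = 2208
  Σ(broken) = 6320 kJ
Bonds formed (products):
  S=O: 16 × 543 = 8688
  Σ(formed) = 8688 kJ
ΔH = Σ(broken) − Σ(formed) = 6320 − 8688 = −2368 kJ

ΔH ≈ −2368 kJ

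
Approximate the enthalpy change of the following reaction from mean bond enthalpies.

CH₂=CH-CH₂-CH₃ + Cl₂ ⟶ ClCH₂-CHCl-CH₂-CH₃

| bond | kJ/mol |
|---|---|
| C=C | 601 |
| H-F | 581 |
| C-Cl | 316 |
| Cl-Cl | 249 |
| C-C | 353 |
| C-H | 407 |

ΔH ≈ −135 kJ

Bonds broken (reactants):
  C-C: 2 × 353 = 706
  C-H: 8 × 407 = 3256
  C=C: 1 × 601 = 601
  Cl-Cl: 1 × 249 = 249
  Σ(broken) = 4812 kJ
Bonds formed (products):
  C-C: 3 × 353 = 1059
  C-Cl: 2 × 316 = 632
  C-H: 8 × 407 = 3256
  Σ(formed) = 4947 kJ
ΔH = Σ(broken) − Σ(formed) = 4812 − 4947 = −135 kJ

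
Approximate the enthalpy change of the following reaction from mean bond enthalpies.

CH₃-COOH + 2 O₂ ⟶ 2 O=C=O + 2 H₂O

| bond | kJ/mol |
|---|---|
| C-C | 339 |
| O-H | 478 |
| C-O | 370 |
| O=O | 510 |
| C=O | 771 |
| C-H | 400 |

Bonds broken (reactants):
  C-C: 1 × 339 = 339
  C-H: 3 × 400 = 1200
  C-O: 1 × 370 = 370
  C=O: 1 × 771 = 771
  O-H: 1 × 478 = 478
  O=O: 2 × 510 = 1020
  Σ(broken) = 4178 kJ
Bonds formed (products):
  C=O: 4 × 771 = 3084
  O-H: 4 × 478 = 1912
  Σ(formed) = 4996 kJ
ΔH = Σ(broken) − Σ(formed) = 4178 − 4996 = −818 kJ

ΔH ≈ −818 kJ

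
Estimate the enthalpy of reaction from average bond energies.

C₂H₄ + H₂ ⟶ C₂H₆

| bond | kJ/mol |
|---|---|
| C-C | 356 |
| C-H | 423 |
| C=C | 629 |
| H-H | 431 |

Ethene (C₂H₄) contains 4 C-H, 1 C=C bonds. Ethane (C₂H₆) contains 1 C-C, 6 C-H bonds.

ΔH ≈ −142 kJ

Bonds broken (reactants):
  C-H: 4 × 423 = 1692
  C=C: 1 × 629 = 629
  H-H: 1 × 431 = 431
  Σ(broken) = 2752 kJ
Bonds formed (products):
  C-C: 1 × 356 = 356
  C-H: 6 × 423 = 2538
  Σ(formed) = 2894 kJ
ΔH = Σ(broken) − Σ(formed) = 2752 − 2894 = −142 kJ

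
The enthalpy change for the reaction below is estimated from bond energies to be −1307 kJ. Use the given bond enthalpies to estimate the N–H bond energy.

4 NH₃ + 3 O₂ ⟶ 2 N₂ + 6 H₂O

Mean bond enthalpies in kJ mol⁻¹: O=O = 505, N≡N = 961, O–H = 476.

D(N–H) ≈ 401 kJ/mol

Let D be the N–H bond energy.
Σ(broken) = 12×D + 3×505 = 1515 + 12D
Σ(formed) = 2×961 + 12×476 = 7634
ΔH = Σ(broken) − Σ(formed) = (1515 + 12D) − (7634) = −6119 + 12D
Setting this equal to −1307 kJ gives 12D = 4812, so D = 401 kJ/mol.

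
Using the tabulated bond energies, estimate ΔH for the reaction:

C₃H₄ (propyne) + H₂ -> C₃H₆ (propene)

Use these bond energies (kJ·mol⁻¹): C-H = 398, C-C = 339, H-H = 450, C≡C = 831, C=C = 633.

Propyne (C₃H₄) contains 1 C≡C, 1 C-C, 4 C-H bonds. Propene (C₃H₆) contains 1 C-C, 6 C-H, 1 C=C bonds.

ΔH ≈ −148 kJ

Bonds broken (reactants):
  C≡C: 1 × 831 = 831
  C-C: 1 × 339 = 339
  C-H: 4 × 398 = 1592
  H-H: 1 × 450 = 450
  Σ(broken) = 3212 kJ
Bonds formed (products):
  C-C: 1 × 339 = 339
  C-H: 6 × 398 = 2388
  C=C: 1 × 633 = 633
  Σ(formed) = 3360 kJ
ΔH = Σ(broken) − Σ(formed) = 3212 − 3360 = −148 kJ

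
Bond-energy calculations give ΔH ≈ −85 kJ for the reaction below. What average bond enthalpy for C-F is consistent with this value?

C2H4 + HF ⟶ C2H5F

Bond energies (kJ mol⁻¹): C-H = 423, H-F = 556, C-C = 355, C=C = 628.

D(C-F) ≈ 491 kJ/mol

Let D be the C-F bond energy.
Σ(broken) = 4×423 + 1×628 + 1×556 = 2876
Σ(formed) = 1×355 + 1×D + 5×423 = 2470 + D
ΔH = Σ(broken) − Σ(formed) = (2876) − (2470 + D) = +406 − D
Setting this equal to −85 kJ gives D = 491 kJ/mol.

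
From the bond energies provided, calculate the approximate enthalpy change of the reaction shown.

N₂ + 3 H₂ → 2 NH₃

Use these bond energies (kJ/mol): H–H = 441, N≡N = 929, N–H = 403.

ΔH ≈ −166 kJ

Bonds broken (reactants):
  H–H: 3 × 441 = 1323
  N≡N: 1 × 929 = 929
  Σ(broken) = 2252 kJ
Bonds formed (products):
  N–H: 6 × 403 = 2418
  Σ(formed) = 2418 kJ
ΔH = Σ(broken) − Σ(formed) = 2252 − 2418 = −166 kJ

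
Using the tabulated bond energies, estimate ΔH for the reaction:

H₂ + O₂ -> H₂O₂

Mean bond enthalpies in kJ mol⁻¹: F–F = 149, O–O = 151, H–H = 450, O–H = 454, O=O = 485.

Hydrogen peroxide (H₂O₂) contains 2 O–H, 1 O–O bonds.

ΔH ≈ −124 kJ

Bonds broken (reactants):
  H–H: 1 × 450 = 450
  O=O: 1 × 485 = 485
  Σ(broken) = 935 kJ
Bonds formed (products):
  O–H: 2 × 454 = 908
  O–O: 1 × 151 = 151
  Σ(formed) = 1059 kJ
ΔH = Σ(broken) − Σ(formed) = 935 − 1059 = −124 kJ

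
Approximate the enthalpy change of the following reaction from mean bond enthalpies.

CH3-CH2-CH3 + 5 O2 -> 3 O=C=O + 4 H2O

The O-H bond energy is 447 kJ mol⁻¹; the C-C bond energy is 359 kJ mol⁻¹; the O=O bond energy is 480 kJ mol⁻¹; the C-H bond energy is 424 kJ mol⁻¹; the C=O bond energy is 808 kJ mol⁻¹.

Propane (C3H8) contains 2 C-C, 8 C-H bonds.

ΔH ≈ −1914 kJ

Bonds broken (reactants):
  C-C: 2 × 359 = 718
  C-H: 8 × 424 = 3392
  O=O: 5 × 480 = 2400
  Σ(broken) = 6510 kJ
Bonds formed (products):
  C=O: 6 × 808 = 4848
  O-H: 8 × 447 = 3576
  Σ(formed) = 8424 kJ
ΔH = Σ(broken) − Σ(formed) = 6510 − 8424 = −1914 kJ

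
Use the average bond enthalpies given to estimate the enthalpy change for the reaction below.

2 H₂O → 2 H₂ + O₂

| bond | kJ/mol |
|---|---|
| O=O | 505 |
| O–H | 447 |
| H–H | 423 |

ΔH ≈ +437 kJ

Bonds broken (reactants):
  O–H: 4 × 447 = 1788
  Σ(broken) = 1788 kJ
Bonds formed (products):
  H–H: 2 × 423 = 846
  O=O: 1 × 505 = 505
  Σ(formed) = 1351 kJ
ΔH = Σ(broken) − Σ(formed) = 1788 − 1351 = +437 kJ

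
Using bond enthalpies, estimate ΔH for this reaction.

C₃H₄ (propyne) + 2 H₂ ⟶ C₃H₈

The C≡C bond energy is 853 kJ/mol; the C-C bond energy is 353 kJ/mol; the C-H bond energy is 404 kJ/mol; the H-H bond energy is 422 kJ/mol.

Bonds broken (reactants):
  C≡C: 1 × 853 = 853
  C-C: 1 × 353 = 353
  C-H: 4 × 404 = 1616
  H-H: 2 × 422 = 844
  Σ(broken) = 3666 kJ
Bonds formed (products):
  C-C: 2 × 353 = 706
  C-H: 8 × 404 = 3232
  Σ(formed) = 3938 kJ
ΔH = Σ(broken) − Σ(formed) = 3666 − 3938 = −272 kJ

ΔH ≈ −272 kJ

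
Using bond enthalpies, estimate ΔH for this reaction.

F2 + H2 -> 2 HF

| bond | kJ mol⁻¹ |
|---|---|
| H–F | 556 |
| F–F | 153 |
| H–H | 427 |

ΔH ≈ −532 kJ

Bonds broken (reactants):
  F–F: 1 × 153 = 153
  H–H: 1 × 427 = 427
  Σ(broken) = 580 kJ
Bonds formed (products):
  H–F: 2 × 556 = 1112
  Σ(formed) = 1112 kJ
ΔH = Σ(broken) − Σ(formed) = 580 − 1112 = −532 kJ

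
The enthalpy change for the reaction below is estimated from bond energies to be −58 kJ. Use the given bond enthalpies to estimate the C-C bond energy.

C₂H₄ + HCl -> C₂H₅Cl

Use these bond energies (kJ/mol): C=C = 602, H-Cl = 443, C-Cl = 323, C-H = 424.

D(C-C) ≈ 356 kJ/mol

Let D be the C-C bond energy.
Σ(broken) = 4×424 + 1×602 + 1×443 = 2741
Σ(formed) = 1×D + 1×323 + 5×424 = 2443 + D
ΔH = Σ(broken) − Σ(formed) = (2741) − (2443 + D) = +298 − D
Setting this equal to −58 kJ gives D = 356 kJ/mol.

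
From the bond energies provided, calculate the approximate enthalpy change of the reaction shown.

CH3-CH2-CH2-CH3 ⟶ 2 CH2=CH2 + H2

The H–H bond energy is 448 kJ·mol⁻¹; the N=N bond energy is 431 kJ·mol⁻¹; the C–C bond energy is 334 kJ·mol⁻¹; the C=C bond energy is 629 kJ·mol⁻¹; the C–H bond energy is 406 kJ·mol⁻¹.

ΔH ≈ +108 kJ

Bonds broken (reactants):
  C–C: 3 × 334 = 1002
  C–H: 10 × 406 = 4060
  Σ(broken) = 5062 kJ
Bonds formed (products):
  C–H: 8 × 406 = 3248
  C=C: 2 × 629 = 1258
  H–H: 1 × 448 = 448
  Σ(formed) = 4954 kJ
ΔH = Σ(broken) − Σ(formed) = 5062 − 4954 = +108 kJ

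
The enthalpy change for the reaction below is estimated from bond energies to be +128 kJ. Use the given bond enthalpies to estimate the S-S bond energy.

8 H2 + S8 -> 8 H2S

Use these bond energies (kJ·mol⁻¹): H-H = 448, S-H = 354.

D(S-S) ≈ 276 kJ/mol

Let D be the S-S bond energy.
Σ(broken) = 8×448 + 8×D = 3584 + 8D
Σ(formed) = 16×354 = 5664
ΔH = Σ(broken) − Σ(formed) = (3584 + 8D) − (5664) = −2080 + 8D
Setting this equal to +128 kJ gives 8D = 2208, so D = 276 kJ/mol.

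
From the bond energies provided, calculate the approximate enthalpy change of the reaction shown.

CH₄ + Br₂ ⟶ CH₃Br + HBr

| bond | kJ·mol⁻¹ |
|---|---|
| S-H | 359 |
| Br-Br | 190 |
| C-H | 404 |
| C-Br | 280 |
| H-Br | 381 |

ΔH ≈ −67 kJ

Bonds broken (reactants):
  Br-Br: 1 × 190 = 190
  C-H: 4 × 404 = 1616
  Σ(broken) = 1806 kJ
Bonds formed (products):
  C-Br: 1 × 280 = 280
  C-H: 3 × 404 = 1212
  H-Br: 1 × 381 = 381
  Σ(formed) = 1873 kJ
ΔH = Σ(broken) − Σ(formed) = 1806 − 1873 = −67 kJ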